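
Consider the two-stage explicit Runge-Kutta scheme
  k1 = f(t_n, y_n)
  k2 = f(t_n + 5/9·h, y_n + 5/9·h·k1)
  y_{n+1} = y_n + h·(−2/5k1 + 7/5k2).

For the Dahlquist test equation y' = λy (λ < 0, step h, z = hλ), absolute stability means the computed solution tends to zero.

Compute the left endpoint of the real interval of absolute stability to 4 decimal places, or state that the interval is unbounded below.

left endpoint -1.2857.

On y'=λy, z=hλ:
  k1=λy_n ⇒ h·k1=z·y_n;  k2=λ(1+5/9z)y_n ⇒ h·k2=z(1+5/9z)y_n
  y_{n+1}/y_n = 1 − 2/5z + 7/5z(1+5/9z) = 1 + z + 7/9z²
  Hence R(z) = 1 + z + 7/9z².

Boundary: |R(x)|=1, x<0.
x=-1.12: |R|=0.8556
R=1: x+7/9x²=0 ⇒ x=−9/7=-1.2857; min R=1−1/(4·7/9)=0.6786>−1
Confirm numerically:
  x=-1.163: |R|=0.88900 <1
  x=-0.939: |R|=0.74678 <1
  x=-0.633: |R|=0.67865 <1
  x=-0.609: |R|=0.67946 <1
  x=-1.618: |R|=1.41816 >1
  x=-1.313: |R|=1.02786 >1
Stable set (-1.2857, 0).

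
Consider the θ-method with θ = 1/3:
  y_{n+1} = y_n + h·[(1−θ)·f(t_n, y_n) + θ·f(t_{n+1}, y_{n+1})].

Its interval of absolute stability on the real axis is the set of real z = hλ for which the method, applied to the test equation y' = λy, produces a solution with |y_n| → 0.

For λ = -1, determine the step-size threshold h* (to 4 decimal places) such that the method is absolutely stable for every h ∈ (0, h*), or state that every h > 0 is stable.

Set f=λy, z=hλ:
  y_{n+1} = y_n + z·[2/3·y_n + 1/3·y_{n+1}] ⇒ (1 − 1/3z)y_{n+1} = (1 + 2/3z)y_n
  Hence R(z) = (1 + 2/3z)/(1 − 1/3z).

Need |R(x)|<1, x<0.
x=-1.19: |R|=0.1480
R=−1: 1+2/3x = −1+1/3x ⇒ -1/3x=2 ⇒ x=2/(-1/3)=-6.0000
Confirm numerically:
  x=-5.360: |R|=0.92344 <1
  x=-4.784: |R|=0.84378 <1
  x=-3.994: |R|=0.71318 <1
  x=-6.319: |R|=1.03423 >1
  x=-6.169: |R|=1.01843 >1
So |R|<1 on (-6.0000, 0).

(-6.0000,0); λ=-1 ⇒ h* = (6)/1 = 6.0000.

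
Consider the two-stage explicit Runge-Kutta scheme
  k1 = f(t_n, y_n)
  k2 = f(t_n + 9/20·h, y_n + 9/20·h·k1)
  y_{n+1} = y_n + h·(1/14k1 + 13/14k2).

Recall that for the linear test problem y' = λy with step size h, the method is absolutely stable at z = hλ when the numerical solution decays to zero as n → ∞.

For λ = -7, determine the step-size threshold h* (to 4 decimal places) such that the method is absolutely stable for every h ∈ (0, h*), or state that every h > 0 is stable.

(-2.3932,0); λ=-7 ⇒ h* = (280/117)/7 = 0.3419.

Set f=λy, z=hλ:
  k1=λy_n ⇒ h·k1=z·y_n;  k2=λ(1+9/20z)y_n ⇒ h·k2=z(1+9/20z)y_n
  y_{n+1}/y_n = 1 + 1/14z + 13/14z(1+9/20z) = 1 + z + 117/280z²
  Hence R(z) = 1 + z + 117/280z².

Find x<0 with |R(x)|<1.
x=-1.04: |R|=0.4120
R=1: x+117/280x²=0 ⇒ x=−280/117=-2.3932; min R=1−1/(4·117/280)=0.4017>−1
Confirm numerically:
  x=-1.584: |R|=0.46443 <1
  x=-1.550: |R|=0.45390 <1
  x=-1.541: |R|=0.45128 <1
  x=-1.500: |R|=0.44018 <1
  x=-2.855: |R|=1.55096 >1
  x=-2.674: |R|=1.31379 >1
  x=-2.507: |R|=1.11925 >1
Interval (-2.3932, 0).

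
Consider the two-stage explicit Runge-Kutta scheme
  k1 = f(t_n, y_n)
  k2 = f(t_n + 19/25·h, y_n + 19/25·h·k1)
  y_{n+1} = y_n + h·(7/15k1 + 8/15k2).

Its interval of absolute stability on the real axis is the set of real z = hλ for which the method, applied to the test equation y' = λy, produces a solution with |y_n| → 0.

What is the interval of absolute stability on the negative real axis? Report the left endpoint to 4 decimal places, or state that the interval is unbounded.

On y'=λy, z=hλ:
  k1=λy_n ⇒ h·k1=z·y_n;  k2=λ(1+19/25z)y_n ⇒ h·k2=z(1+19/25z)y_n
  y_{n+1}/y_n = 1 + 7/15z + 8/15z(1+19/25z) = 1 + z + 152/375z²
  R(z) = 1 + z + 152/375z².

Need |R(x)|<1, x<0.
x=-1.43: |R|=0.3989
R=1: x+152/375x²=0 ⇒ x=−375/152=-2.4671; min R=1−1/(4·152/375)=0.3832>−1
Confirm numerically:
  x=-1.831: |R|=0.52790 <1
  x=-1.095: |R|=0.39100 <1
  x=-1.066: |R|=0.39460 <1
  x=-2.851: |R|=1.44363 >1
  x=-2.558: |R|=1.09424 >1
  x=-2.541: |R|=1.07611 >1
So |R|<1 on (-2.4671, 0).

(-2.4671, 0).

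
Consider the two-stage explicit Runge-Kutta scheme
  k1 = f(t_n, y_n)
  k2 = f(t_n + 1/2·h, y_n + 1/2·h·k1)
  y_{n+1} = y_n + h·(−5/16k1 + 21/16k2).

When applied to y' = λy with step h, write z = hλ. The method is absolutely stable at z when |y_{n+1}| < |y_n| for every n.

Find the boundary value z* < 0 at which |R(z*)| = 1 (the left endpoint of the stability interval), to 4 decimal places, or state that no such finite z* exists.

left endpoint -1.5238.

With y'=λy (z=hλ):
  k1=λy_n ⇒ h·k1=z·y_n;  k2=λ(1+1/2z)y_n ⇒ h·k2=z(1+1/2z)y_n
  y_{n+1}/y_n = 1 − 5/16z + 21/16z(1+1/2z) = 1 + z + 21/32z²
  R(z) = 1 + z + 21/32z².

Solve |R(x)|<1 on ℝ⁻.
x=-1.19: |R|=0.7393
R=1: x+21/32x²=0 ⇒ x=−32/21=-1.5238; min R=1−1/(4·21/32)=0.6190>−1
Confirm numerically:
  x=-1.491: |R|=0.96790 <1
  x=-1.370: |R|=0.86172 <1
  x=-0.820: |R|=0.62126 <1
  x=-0.778: |R|=0.61922 <1
  x=-1.917: |R|=1.49465 >1
  x=-1.877: |R|=1.43505 >1
So |R|<1 on (-1.5238, 0).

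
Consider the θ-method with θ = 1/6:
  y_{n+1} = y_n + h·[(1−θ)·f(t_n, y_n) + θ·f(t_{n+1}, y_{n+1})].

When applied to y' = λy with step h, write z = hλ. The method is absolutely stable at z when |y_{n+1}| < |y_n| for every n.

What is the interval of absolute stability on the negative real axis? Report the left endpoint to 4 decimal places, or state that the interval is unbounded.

(-3.0000, 0).

On y'=λy, z=hλ:
  y_{n+1} = y_n + z·[5/6·y_n + 1/6·y_{n+1}] ⇒ (1 − 1/6z)y_{n+1} = (1 + 5/6z)y_n
  so R(z) = (1 + 5/6z)/(1 − 1/6z).

Find x<0 with |R(x)|<1.
x=-1.65: |R|=0.2941
R=−1: 1+5/6x = −1+1/6x ⇒ -2/3x=2 ⇒ x=2/(-2/3)=-3.0000
Confirm numerically:
  x=-2.862: |R|=0.93771 <1
  x=-1.844: |R|=0.41050 <1
  x=-1.205: |R|=0.00347 <1
  x=-3.439: |R|=1.18604 >1
  x=-3.415: |R|=1.17631 >1
  x=-3.412: |R|=1.17510 >1
Stable set (-3.0000, 0).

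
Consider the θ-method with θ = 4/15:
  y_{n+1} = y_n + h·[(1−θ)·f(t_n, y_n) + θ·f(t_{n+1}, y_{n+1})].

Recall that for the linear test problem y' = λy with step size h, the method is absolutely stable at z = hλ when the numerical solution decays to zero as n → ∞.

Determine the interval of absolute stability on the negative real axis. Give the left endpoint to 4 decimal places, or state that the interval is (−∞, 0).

z∈(-4.2857,0).

On y'=λy, z=hλ:
  y_{n+1} = y_n + z·[11/15·y_n + 4/15·y_{n+1}] ⇒ (1 − 4/15z)y_{n+1} = (1 + 11/15z)y_n
  ⇒ R(z) = (1 + 11/15z)/(1 − 4/15z).

Need |R(x)|<1, x<0.
x=-1.22: |R|=0.0795
R=−1: 1+11/15x = −1+4/15x ⇒ -7/15x=2 ⇒ x=2/(-7/15)=-4.2857
Confirm numerically:
  x=-4.057: |R|=0.94873 <1
  x=-4.014: |R|=0.93876 <1
  x=-2.382: |R|=0.45670 <1
  x=-2.360: |R|=0.44845 <1
  x=-4.860: |R|=1.11672 >1
  x=-4.416: |R|=1.02792 >1
So |R|<1 on (-4.2857, 0).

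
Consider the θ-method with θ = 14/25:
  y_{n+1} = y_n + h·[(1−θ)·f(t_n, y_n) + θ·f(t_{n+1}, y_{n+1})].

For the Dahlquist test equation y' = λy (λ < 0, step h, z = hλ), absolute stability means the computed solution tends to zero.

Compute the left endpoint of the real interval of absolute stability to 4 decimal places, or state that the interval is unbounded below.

On y'=λy, z=hλ:
  y_{n+1} = y_n + z·[11/25·y_n + 14/25·y_{n+1}] ⇒ (1 − 14/25z)y_{n+1} = (1 + 11/25z)y_n
  ⇒ R(z) = (1 + 11/25z)/(1 − 14/25z).

Find x<0 with |R(x)|<1.
x=-0.57: |R|=0.5679
x=-2: |R|=0.0566
x=-10: |R|=0.5152
x=-100: |R|=0.7544
θ=14/25≥1/2 ⇒ |1+11/25x|<|1−14/25x| ∀x<0 ⇒ unbounded interval.

unbounded; (−∞, 0).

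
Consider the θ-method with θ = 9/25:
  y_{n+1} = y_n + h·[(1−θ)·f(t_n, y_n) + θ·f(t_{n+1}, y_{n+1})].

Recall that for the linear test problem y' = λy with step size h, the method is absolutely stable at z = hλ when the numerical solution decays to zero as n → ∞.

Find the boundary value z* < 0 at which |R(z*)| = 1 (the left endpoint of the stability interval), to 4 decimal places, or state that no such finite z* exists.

z* = -7.1429.

Set f=λy, z=hλ:
  y_{n+1} = y_n + z·[16/25·y_n + 9/25·y_{n+1}] ⇒ (1 − 9/25z)y_{n+1} = (1 + 16/25z)y_n
  ⇒ R(z) = (1 + 16/25z)/(1 − 9/25z).

Solve |R(x)|<1 on ℝ⁻.
x=-1.36: |R|=0.0870
R=−1: 1+16/25x = −1+9/25x ⇒ -7/25x=2 ⇒ x=2/(-7/25)=-7.1429
Confirm numerically:
  x=-5.279: |R|=0.82007 <1
  x=-3.637: |R|=0.57492 <1
  x=-3.462: |R|=0.54119 <1
  x=-7.524: |R|=1.02878 >1
  x=-7.495: |R|=1.02666 >1
Interval (-7.1429, 0).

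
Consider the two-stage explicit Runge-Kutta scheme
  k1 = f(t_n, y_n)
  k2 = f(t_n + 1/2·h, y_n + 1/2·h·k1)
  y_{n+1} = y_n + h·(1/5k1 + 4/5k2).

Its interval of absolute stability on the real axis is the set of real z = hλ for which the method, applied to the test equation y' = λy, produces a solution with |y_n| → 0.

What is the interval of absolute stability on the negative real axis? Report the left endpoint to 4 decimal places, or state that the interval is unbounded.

On y'=λy, z=hλ:
  k1=λy_n ⇒ h·k1=z·y_n;  k2=λ(1+1/2z)y_n ⇒ h·k2=z(1+1/2z)y_n
  y_{n+1}/y_n = 1 + 1/5z + 4/5z(1+1/2z) = 1 + z + 2/5z²
  ⇒ R(z) = 1 + z + 2/5z².

Solve |R(x)|<1 on ℝ⁻.
x=-0.33: |R|=0.7136
R=1: x+2/5x²=0 ⇒ x=−5/2=-2.5000; min R=1−1/(4·2/5)=0.3750>−1
Confirm numerically:
  x=-2.448: |R|=0.94908 <1
  x=-1.221: |R|=0.37534 <1
  x=-1.185: |R|=0.37669 <1
  x=-2.995: |R|=1.59301 >1
  x=-2.949: |R|=1.52964 >1
  x=-2.653: |R|=1.16236 >1
So |R|<1 on (-2.5000, 0).

z∈(-2.5000,0).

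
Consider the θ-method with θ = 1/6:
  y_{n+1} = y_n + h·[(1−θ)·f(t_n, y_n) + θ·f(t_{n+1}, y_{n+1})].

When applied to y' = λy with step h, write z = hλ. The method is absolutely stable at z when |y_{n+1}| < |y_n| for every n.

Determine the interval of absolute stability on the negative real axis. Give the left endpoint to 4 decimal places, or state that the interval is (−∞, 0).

z∈(-3.0000,0).

On y'=λy, z=hλ:
  y_{n+1} = y_n + z·[5/6·y_n + 1/6·y_{n+1}] ⇒ (1 − 1/6z)y_{n+1} = (1 + 5/6z)y_n
  so R(z) = (1 + 5/6z)/(1 − 1/6z).

Need |R(x)|<1, x<0.
x=-0.3: |R|=0.7143
R=−1: 1+5/6x = −1+1/6x ⇒ -2/3x=2 ⇒ x=2/(-2/3)=-3.0000
Confirm numerically:
  x=-2.937: |R|=0.97180 <1
  x=-2.740: |R|=0.88101 <1
  x=-2.396: |R|=0.71224 <1
  x=-1.753: |R|=0.35664 <1
  x=-3.400: |R|=1.17021 >1
  x=-3.277: |R|=1.11944 >1
Interval (-3.0000, 0).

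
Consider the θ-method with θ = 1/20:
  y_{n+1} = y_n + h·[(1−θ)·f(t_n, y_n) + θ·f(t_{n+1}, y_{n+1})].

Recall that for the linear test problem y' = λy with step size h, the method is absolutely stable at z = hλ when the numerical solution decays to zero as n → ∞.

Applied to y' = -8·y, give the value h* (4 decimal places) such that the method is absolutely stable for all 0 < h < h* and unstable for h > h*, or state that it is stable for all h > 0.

With y'=λy (z=hλ):
  y_{n+1} = y_n + z·[19/20·y_n + 1/20·y_{n+1}] ⇒ (1 − 1/20z)y_{n+1} = (1 + 19/20z)y_n
  Hence R(z) = (1 + 19/20z)/(1 − 1/20z).

Solve |R(x)|<1 on ℝ⁻.
x=-1.5: |R|=0.3953
R=−1: 1+19/20x = −1+1/20x ⇒ -9/10x=2 ⇒ x=2/(-9/10)=-2.2222
Confirm numerically:
  x=-1.762: |R|=0.61934 <1
  x=-1.569: |R|=0.45487 <1
  x=-1.372: |R|=0.28392 <1
  x=-2.776: |R|=1.43765 >1
  x=-2.729: |R|=1.40134 >1
  x=-2.600: |R|=1.30088 >1
Interval (-2.2222, 0).

(-2.2222,0); λ=-8 ⇒ h* = (20/9)/8 = 0.2778.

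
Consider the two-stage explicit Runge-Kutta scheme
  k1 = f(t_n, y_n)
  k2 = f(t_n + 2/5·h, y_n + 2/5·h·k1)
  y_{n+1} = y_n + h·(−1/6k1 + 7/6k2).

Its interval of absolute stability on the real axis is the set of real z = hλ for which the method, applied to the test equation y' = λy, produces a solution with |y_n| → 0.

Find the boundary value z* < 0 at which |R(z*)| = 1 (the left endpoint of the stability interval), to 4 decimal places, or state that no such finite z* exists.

On y'=λy, z=hλ:
  k1=λy_n ⇒ h·k1=z·y_n;  k2=λ(1+2/5z)y_n ⇒ h·k2=z(1+2/5z)y_n
  y_{n+1}/y_n = 1 − 1/6z + 7/6z(1+2/5z) = 1 + z + 7/15z²
  Hence R(z) = 1 + z + 7/15z².

Boundary: |R(x)|=1, x<0.
x=-1.61: |R|=0.5996
R=1: x+7/15x²=0 ⇒ x=−15/7=-2.1429; min R=1−1/(4·7/15)=0.4643>−1
Confirm numerically:
  x=-1.843: |R|=0.74210 <1
  x=-1.192: |R|=0.47107 <1
  x=-0.897: |R|=0.47848 <1
  x=-2.646: |R|=1.62128 >1
  x=-2.380: |R|=1.26339 >1
  x=-2.224: |R|=1.08422 >1
Interval (-2.1429, 0).

z* = -2.1429.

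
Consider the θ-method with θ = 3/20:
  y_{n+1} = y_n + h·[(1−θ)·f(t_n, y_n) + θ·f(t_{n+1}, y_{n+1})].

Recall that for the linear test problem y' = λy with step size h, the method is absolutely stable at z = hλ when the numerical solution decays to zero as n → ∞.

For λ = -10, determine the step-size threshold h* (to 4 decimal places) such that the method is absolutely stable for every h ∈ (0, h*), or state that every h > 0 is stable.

(-2.8571,0); λ=-10 ⇒ h* = (20/7)/10 = 0.2857.

With y'=λy (z=hλ):
  y_{n+1} = y_n + z·[17/20·y_n + 3/20·y_{n+1}] ⇒ (1 − 3/20z)y_{n+1} = (1 + 17/20z)y_n
  ⇒ R(z) = (1 + 17/20z)/(1 − 3/20z).

Solve |R(x)|<1 on ℝ⁻.
x=-0.88: |R|=0.2226
R=−1: 1+17/20x = −1+3/20x ⇒ -7/10x=2 ⇒ x=2/(-7/10)=-2.8571
Confirm numerically:
  x=-1.841: |R|=0.44262 <1
  x=-1.795: |R|=0.41422 <1
  x=-1.674: |R|=0.33802 <1
  x=-1.195: |R|=0.01336 <1
  x=-3.255: |R|=1.18713 >1
  x=-3.204: |R|=1.16399 >1
  x=-2.896: |R|=1.01896 >1
Interval (-2.8571, 0).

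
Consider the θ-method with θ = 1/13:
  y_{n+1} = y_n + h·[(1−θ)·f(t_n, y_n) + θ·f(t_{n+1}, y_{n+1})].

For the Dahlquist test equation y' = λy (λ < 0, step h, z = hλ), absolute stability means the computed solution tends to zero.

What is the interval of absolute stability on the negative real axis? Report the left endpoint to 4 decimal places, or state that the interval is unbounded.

On y'=λy, z=hλ:
  y_{n+1} = y_n + z·[12/13·y_n + 1/13·y_{n+1}] ⇒ (1 − 1/13z)y_{n+1} = (1 + 12/13z)y_n
  so R(z) = (1 + 12/13z)/(1 − 1/13z).

Solve |R(x)|<1 on ℝ⁻.
x=-0.4: |R|=0.6119
R=−1: 1+12/13x = −1+1/13x ⇒ -11/13x=2 ⇒ x=2/(-11/13)=-2.3636
Confirm numerically:
  x=-2.293: |R|=0.94919 <1
  x=-2.198: |R|=0.88012 <1
  x=-1.419: |R|=0.27935 <1
  x=-1.288: |R|=0.17189 <1
  x=-2.826: |R|=1.32137 >1
  x=-2.779: |R|=1.28956 >1
So |R|<1 on (-2.3636, 0).

(-2.3636, 0).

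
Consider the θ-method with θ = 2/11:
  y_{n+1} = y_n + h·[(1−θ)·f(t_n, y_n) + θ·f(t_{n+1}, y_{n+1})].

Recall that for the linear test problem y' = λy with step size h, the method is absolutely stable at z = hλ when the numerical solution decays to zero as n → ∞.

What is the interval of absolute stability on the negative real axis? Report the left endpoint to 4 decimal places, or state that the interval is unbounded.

z∈(-3.1429,0).

On y'=λy, z=hλ:
  y_{n+1} = y_n + z·[9/11·y_n + 2/11·y_{n+1}] ⇒ (1 − 2/11z)y_{n+1} = (1 + 9/11z)y_n
  so R(z) = (1 + 9/11z)/(1 − 2/11z).

Boundary: |R(x)|=1, x<0.
x=-0.82: |R|=0.2864
R=−1: 1+9/11x = −1+2/11x ⇒ -7/11x=2 ⇒ x=2/(-7/11)=-3.1429
Confirm numerically:
  x=-3.044: |R|=0.95950 <1
  x=-1.844: |R|=0.38099 <1
  x=-1.769: |R|=0.33849 <1
  x=-3.321: |R|=1.07068 >1
  x=-3.300: |R|=1.06250 >1
So |R|<1 on (-3.1429, 0).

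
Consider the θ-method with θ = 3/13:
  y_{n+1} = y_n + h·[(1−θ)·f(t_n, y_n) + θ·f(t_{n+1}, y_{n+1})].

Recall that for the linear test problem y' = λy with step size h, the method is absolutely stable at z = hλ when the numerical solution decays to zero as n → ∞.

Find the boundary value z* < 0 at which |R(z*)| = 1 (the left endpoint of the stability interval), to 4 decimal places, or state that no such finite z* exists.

left endpoint -3.7143.

Set f=λy, z=hλ:
  y_{n+1} = y_n + z·[10/13·y_n + 3/13·y_{n+1}] ⇒ (1 − 3/13z)y_{n+1} = (1 + 10/13z)y_n
  Hence R(z) = (1 + 10/13z)/(1 − 3/13z).

Need |R(x)|<1, x<0.
x=-0.83: |R|=0.3034
R=−1: 1+10/13x = −1+3/13x ⇒ -7/13x=2 ⇒ x=2/(-7/13)=-3.7143
Confirm numerically:
  x=-2.705: |R|=0.66540 <1
  x=-2.069: |R|=0.40037 <1
  x=-1.664: |R|=0.20231 <1
  x=-4.212: |R|=1.13590 >1
  x=-3.998: |R|=1.07946 >1
  x=-3.969: |R|=1.07159 >1
So |R|<1 on (-3.7143, 0).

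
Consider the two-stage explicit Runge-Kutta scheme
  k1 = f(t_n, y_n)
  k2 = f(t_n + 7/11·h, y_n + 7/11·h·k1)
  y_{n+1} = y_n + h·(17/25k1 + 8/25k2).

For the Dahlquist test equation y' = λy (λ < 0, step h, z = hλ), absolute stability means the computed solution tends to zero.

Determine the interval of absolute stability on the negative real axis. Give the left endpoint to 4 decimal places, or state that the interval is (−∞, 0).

z∈(-4.9107,0).

With y'=λy (z=hλ):
  k1=λy_n ⇒ h·k1=z·y_n;  k2=λ(1+7/11z)y_n ⇒ h·k2=z(1+7/11z)y_n
  y_{n+1}/y_n = 1 + 17/25z + 8/25z(1+7/11z) = 1 + z + 56/275z²
  Hence R(z) = 1 + z + 56/275z².

Need |R(x)|<1, x<0.
x=-0.85: |R|=0.2971
R=1: x+56/275x²=0 ⇒ x=−275/56=-4.9107; min R=1−1/(4·56/275)=-0.2277>−1
Confirm numerically:
  x=-4.725: |R|=0.82131 <1
  x=-3.602: |R|=0.04006 <1
  x=-3.196: |R|=0.11597 <1
  x=-2.922: |R|=0.18334 <1
  x=-5.498: |R|=1.65752 >1
  x=-5.221: |R|=1.32989 >1
Stable set (-4.9107, 0).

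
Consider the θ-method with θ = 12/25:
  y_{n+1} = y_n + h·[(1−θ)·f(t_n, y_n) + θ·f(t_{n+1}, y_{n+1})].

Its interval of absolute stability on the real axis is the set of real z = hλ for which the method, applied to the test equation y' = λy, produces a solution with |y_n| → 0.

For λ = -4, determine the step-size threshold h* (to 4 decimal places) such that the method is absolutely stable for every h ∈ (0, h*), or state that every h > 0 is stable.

(-50.0000,0); λ=-4 ⇒ h* = (50)/4 = 12.5000.

On y'=λy, z=hλ:
  y_{n+1} = y_n + z·[13/25·y_n + 12/25·y_{n+1}] ⇒ (1 − 12/25z)y_{n+1} = (1 + 13/25z)y_n
  so R(z) = (1 + 13/25z)/(1 − 12/25z).

Need |R(x)|<1, x<0.
x=-1.48: |R|=0.1347
R=−1: 1+13/25x = −1+12/25x ⇒ -1/25x=2 ⇒ x=2/(-1/25)=-50.0000
Confirm numerically:
  x=-46.712: |R|=0.99438 <1
  x=-40.135: |R|=0.98053 <1
  x=-37.636: |R|=0.97406 <1
  x=-37.329: |R|=0.97321 <1
  x=-50.466: |R|=1.00074 >1
  x=-50.389: |R|=1.00062 >1
  x=-50.243: |R|=1.00039 >1
Stable set (-50.0000, 0).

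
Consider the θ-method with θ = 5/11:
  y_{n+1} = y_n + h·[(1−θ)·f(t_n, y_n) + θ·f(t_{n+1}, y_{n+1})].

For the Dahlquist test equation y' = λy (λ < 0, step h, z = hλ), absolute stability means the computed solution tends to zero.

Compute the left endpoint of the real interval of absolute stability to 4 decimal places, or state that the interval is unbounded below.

z* = -22.0000.

On y'=λy, z=hλ:
  y_{n+1} = y_n + z·[6/11·y_n + 5/11·y_{n+1}] ⇒ (1 − 5/11z)y_{n+1} = (1 + 6/11z)y_n
  ⇒ R(z) = (1 + 6/11z)/(1 − 5/11z).

Find x<0 with |R(x)|<1.
x=-0.93: |R|=0.3463
R=−1: 1+6/11x = −1+5/11x ⇒ -1/11x=2 ⇒ x=2/(-1/11)=-22.0000
Confirm numerically:
  x=-21.696: |R|=0.99746 <1
  x=-20.770: |R|=0.98929 <1
  x=-18.395: |R|=0.96499 <1
  x=-17.026: |R|=0.94826 <1
  x=-22.548: |R|=1.00443 >1
  x=-22.475: |R|=1.00385 >1
Interval (-22.0000, 0).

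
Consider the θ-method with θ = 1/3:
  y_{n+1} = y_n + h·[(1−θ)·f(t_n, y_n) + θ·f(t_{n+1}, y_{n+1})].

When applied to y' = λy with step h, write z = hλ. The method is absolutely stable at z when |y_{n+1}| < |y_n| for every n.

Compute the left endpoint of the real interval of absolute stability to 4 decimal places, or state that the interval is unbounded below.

Set f=λy, z=hλ:
  y_{n+1} = y_n + z·[2/3·y_n + 1/3·y_{n+1}] ⇒ (1 − 1/3z)y_{n+1} = (1 + 2/3z)y_n
  ⇒ R(z) = (1 + 2/3z)/(1 − 1/3z).

Boundary: |R(x)|=1, x<0.
x=-1.42: |R|=0.0362
R=−1: 1+2/3x = −1+1/3x ⇒ -1/3x=2 ⇒ x=2/(-1/3)=-6.0000
Confirm numerically:
  x=-4.306: |R|=0.76814 <1
  x=-3.775: |R|=0.67159 <1
  x=-2.796: |R|=0.44720 <1
  x=-2.699: |R|=0.42078 <1
  x=-6.305: |R|=1.03278 >1
  x=-6.223: |R|=1.02418 >1
Stable set (-6.0000, 0).

z* = -6.0000.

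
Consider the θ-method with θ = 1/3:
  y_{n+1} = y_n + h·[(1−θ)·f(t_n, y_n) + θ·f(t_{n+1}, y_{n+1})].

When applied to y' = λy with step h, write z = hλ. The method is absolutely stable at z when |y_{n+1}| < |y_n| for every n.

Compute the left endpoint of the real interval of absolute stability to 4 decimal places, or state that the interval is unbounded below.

With y'=λy (z=hλ):
  y_{n+1} = y_n + z·[2/3·y_n + 1/3·y_{n+1}] ⇒ (1 − 1/3z)y_{n+1} = (1 + 2/3z)y_n
  R(z) = (1 + 2/3z)/(1 − 1/3z).

Need |R(x)|<1, x<0.
x=-1.47: |R|=0.0134
R=−1: 1+2/3x = −1+1/3x ⇒ -1/3x=2 ⇒ x=2/(-1/3)=-6.0000
Confirm numerically:
  x=-5.567: |R|=0.94946 <1
  x=-5.053: |R|=0.88240 <1
  x=-3.316: |R|=0.57505 <1
  x=-6.584: |R|=1.06093 >1
  x=-6.488: |R|=1.05143 >1
Stable set (-6.0000, 0).

left endpoint -6.0000.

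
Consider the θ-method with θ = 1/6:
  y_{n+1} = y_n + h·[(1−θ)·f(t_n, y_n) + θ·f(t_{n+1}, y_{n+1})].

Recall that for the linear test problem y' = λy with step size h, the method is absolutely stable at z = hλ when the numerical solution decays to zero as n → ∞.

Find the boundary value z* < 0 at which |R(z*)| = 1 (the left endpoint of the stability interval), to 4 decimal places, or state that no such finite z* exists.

Test eqn y'=λy, z=hλ:
  y_{n+1} = y_n + z·[5/6·y_n + 1/6·y_{n+1}] ⇒ (1 − 1/6z)y_{n+1} = (1 + 5/6z)y_n
  ⇒ R(z) = (1 + 5/6z)/(1 − 1/6z).

Find x<0 with |R(x)|<1.
x=-0.97: |R|=0.1650
R=−1: 1+5/6x = −1+1/6x ⇒ -2/3x=2 ⇒ x=2/(-2/3)=-3.0000
Confirm numerically:
  x=-2.618: |R|=0.82270 <1
  x=-2.571: |R|=0.79979 <1
  x=-1.993: |R|=0.49606 <1
  x=-1.675: |R|=0.30945 <1
  x=-3.318: |R|=1.13651 >1
  x=-3.246: |R|=1.10642 >1
  x=-3.166: |R|=1.07244 >1
Interval (-3.0000, 0).

z* = -3.0000.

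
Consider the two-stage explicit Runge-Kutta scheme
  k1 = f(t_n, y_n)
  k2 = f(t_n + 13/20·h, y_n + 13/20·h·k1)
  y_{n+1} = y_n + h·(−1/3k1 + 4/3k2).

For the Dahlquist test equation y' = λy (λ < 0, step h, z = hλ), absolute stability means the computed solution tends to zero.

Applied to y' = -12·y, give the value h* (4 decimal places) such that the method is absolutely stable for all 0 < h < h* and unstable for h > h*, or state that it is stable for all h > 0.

(-1.1538,0); λ=-12 ⇒ h* = (15/13)/12 = 0.0962.

Test eqn y'=λy, z=hλ:
  k1=λy_n ⇒ h·k1=z·y_n;  k2=λ(1+13/20z)y_n ⇒ h·k2=z(1+13/20z)y_n
  y_{n+1}/y_n = 1 − 1/3z + 4/3z(1+13/20z) = 1 + z + 13/15z²
  ⇒ R(z) = 1 + z + 13/15z².

Boundary: |R(x)|=1, x<0.
x=-1.31: |R|=1.1773
R=1: x+13/15x²=0 ⇒ x=−15/13=-1.1538; min R=1−1/(4·13/15)=0.7115>−1
Confirm numerically:
  x=-1.044: |R|=0.90061 <1
  x=-0.994: |R|=0.86230 <1
  x=-0.970: |R|=0.84545 <1
  x=-0.661: |R|=0.71766 <1
  x=-1.489: |R|=1.43250 >1
  x=-1.486: |R|=1.42777 >1
Interval (-1.1538, 0).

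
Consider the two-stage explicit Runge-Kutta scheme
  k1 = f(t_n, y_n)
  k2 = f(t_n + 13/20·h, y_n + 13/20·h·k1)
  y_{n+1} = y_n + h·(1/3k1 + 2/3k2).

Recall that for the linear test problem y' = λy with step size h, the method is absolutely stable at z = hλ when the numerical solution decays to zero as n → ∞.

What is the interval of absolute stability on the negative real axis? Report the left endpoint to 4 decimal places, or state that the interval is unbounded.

Set f=λy, z=hλ:
  k1=λy_n ⇒ h·k1=z·y_n;  k2=λ(1+13/20z)y_n ⇒ h·k2=z(1+13/20z)y_n
  y_{n+1}/y_n = 1 + 1/3z + 2/3z(1+13/20z) = 1 + z + 13/30z²
  Hence R(z) = 1 + z + 13/30z².

Boundary: |R(x)|=1, x<0.
x=-0.63: |R|=0.5420
R=1: x+13/30x²=0 ⇒ x=−30/13=-2.3077; min R=1−1/(4·13/30)=0.4231>−1
Confirm numerically:
  x=-2.009: |R|=0.73997 <1
  x=-0.972: |R|=0.43741 <1
  x=-0.970: |R|=0.43772 <1
  x=-2.523: |R|=1.23540 >1
  x=-2.494: |R|=1.20135 >1
  x=-2.359: |R|=1.05245 >1
Interval (-2.3077, 0).

(-2.3077, 0).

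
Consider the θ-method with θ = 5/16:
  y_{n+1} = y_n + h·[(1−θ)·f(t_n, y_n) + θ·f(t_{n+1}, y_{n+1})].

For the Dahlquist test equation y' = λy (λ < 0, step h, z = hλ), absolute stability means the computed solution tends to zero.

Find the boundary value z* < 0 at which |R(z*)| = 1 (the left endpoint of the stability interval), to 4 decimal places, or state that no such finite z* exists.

Set f=λy, z=hλ:
  y_{n+1} = y_n + z·[11/16·y_n + 5/16·y_{n+1}] ⇒ (1 − 5/16z)y_{n+1} = (1 + 11/16z)y_n
  Hence R(z) = (1 + 11/16z)/(1 − 5/16z).

Boundary: |R(x)|=1, x<0.
x=-0.35: |R|=0.6845
R=−1: 1+11/16x = −1+5/16x ⇒ -3/8x=2 ⇒ x=2/(-3/8)=-5.3333
Confirm numerically:
  x=-5.036: |R|=0.95668 <1
  x=-5.006: |R|=0.95213 <1
  x=-4.277: |R|=0.83047 <1
  x=-2.768: |R|=0.48418 <1
  x=-5.811: |R|=1.06361 >1
  x=-5.789: |R|=1.06083 >1
  x=-5.620: |R|=1.03900 >1
Stable set (-5.3333, 0).

z* = -5.3333.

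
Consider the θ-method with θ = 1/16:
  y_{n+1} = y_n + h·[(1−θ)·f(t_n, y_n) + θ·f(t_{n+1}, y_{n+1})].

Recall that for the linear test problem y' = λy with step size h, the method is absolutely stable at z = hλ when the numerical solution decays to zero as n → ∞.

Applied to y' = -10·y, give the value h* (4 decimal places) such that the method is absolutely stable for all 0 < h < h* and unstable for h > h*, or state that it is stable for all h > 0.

(-2.2857,0); λ=-10 ⇒ h* = (16/7)/10 = 0.2286.

Set f=λy, z=hλ:
  y_{n+1} = y_n + z·[15/16·y_n + 1/16·y_{n+1}] ⇒ (1 − 1/16z)y_{n+1} = (1 + 15/16z)y_n
  ⇒ R(z) = (1 + 15/16z)/(1 − 1/16z).

Need |R(x)|<1, x<0.
x=-1.08: |R|=0.0117
R=−1: 1+15/16x = −1+1/16x ⇒ -7/8x=2 ⇒ x=2/(-7/8)=-2.2857
Confirm numerically:
  x=-2.209: |R|=0.94102 <1
  x=-2.162: |R|=0.90464 <1
  x=-2.101: |R|=0.85713 <1
  x=-2.729: |R|=1.33136 >1
  x=-2.348: |R|=1.04753 >1
Stable set (-2.2857, 0).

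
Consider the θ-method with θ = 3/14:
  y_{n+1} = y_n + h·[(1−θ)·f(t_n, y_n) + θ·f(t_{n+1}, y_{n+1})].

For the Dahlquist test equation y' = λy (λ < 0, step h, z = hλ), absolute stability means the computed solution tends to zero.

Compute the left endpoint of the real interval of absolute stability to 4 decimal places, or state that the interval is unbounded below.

On y'=λy, z=hλ:
  y_{n+1} = y_n + z·[11/14·y_n + 3/14·y_{n+1}] ⇒ (1 − 3/14z)y_{n+1} = (1 + 11/14z)y_n
  R(z) = (1 + 11/14z)/(1 − 3/14z).

Boundary: |R(x)|=1, x<0.
x=-0.39: |R|=0.6401
R=−1: 1+11/14x = −1+3/14x ⇒ -4/7x=2 ⇒ x=2/(-4/7)=-3.5000
Confirm numerically:
  x=-3.183: |R|=0.89231 <1
  x=-2.923: |R|=0.79727 <1
  x=-2.332: |R|=0.55496 <1
  x=-2.199: |R|=0.49468 <1
  x=-4.044: |R|=1.16654 >1
  x=-3.998: |R|=1.15327 >1
  x=-3.805: |R|=1.09601 >1
So |R|<1 on (-3.5000, 0).

z* = -3.5000.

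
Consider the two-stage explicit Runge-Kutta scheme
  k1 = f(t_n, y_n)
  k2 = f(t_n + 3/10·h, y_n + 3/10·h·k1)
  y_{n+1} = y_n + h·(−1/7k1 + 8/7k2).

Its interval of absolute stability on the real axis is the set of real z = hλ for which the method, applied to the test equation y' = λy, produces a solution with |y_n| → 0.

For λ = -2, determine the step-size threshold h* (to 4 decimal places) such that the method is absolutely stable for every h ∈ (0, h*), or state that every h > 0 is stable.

(-2.9167,0); λ=-2 ⇒ h* = (35/12)/2 = 1.4583.

On y'=λy, z=hλ:
  k1=λy_n ⇒ h·k1=z·y_n;  k2=λ(1+3/10z)y_n ⇒ h·k2=z(1+3/10z)y_n
  y_{n+1}/y_n = 1 − 1/7z + 8/7z(1+3/10z) = 1 + z + 12/35z²
  Hence R(z) = 1 + z + 12/35z².

Need |R(x)|<1, x<0.
x=-1.43: |R|=0.2711
R=1: x+12/35x²=0 ⇒ x=−35/12=-2.9167; min R=1−1/(4·12/35)=0.2708>−1
Confirm numerically:
  x=-1.971: |R|=0.36095 <1
  x=-1.426: |R|=0.27119 <1
  x=-1.421: |R|=0.27131 <1
  x=-3.399: |R|=1.56210 >1
  x=-3.007: |R|=1.09313 >1
  x=-2.948: |R|=1.03167 >1
Stable set (-2.9167, 0).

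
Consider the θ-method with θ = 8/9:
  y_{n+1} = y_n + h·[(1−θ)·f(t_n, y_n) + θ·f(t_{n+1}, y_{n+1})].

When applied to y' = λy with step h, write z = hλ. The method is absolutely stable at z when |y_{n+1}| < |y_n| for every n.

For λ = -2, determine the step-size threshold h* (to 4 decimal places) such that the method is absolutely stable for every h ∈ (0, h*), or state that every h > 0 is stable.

Test eqn y'=λy, z=hλ:
  y_{n+1} = y_n + z·[1/9·y_n + 8/9·y_{n+1}] ⇒ (1 − 8/9z)y_{n+1} = (1 + 1/9z)y_n
  Hence R(z) = (1 + 1/9z)/(1 − 8/9z).

Find x<0 with |R(x)|<1.
x=-0.9: |R|=0.5000
x=-2: |R|=0.2800
x=-10: |R|=0.0112
x=-100: |R|=0.1125
θ=8/9≥1/2 ⇒ |1+1/9x|<|1−8/9x| ∀x<0 ⇒ stable on all of ℝ⁻.

(−∞, 0) — no finite endpoint. Any h>0 works for λ=-2.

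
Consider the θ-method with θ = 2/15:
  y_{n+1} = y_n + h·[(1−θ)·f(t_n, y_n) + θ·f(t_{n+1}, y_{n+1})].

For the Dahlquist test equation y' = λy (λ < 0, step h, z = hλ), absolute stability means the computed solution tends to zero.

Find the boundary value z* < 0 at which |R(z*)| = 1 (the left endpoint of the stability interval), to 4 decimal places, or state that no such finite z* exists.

left endpoint -2.7273.

With y'=λy (z=hλ):
  y_{n+1} = y_n + z·[13/15·y_n + 2/15·y_{n+1}] ⇒ (1 − 2/15z)y_{n+1} = (1 + 13/15z)y_n
  ⇒ R(z) = (1 + 13/15z)/(1 − 2/15z).

Boundary: |R(x)|=1, x<0.
x=-1.36: |R|=0.1512
R=−1: 1+13/15x = −1+2/15x ⇒ -11/15x=2 ⇒ x=2/(-11/15)=-2.7273
Confirm numerically:
  x=-1.844: |R|=0.48009 <1
  x=-1.434: |R|=0.20383 <1
  x=-1.113: |R|=0.03083 <1
  x=-3.173: |R|=1.22969 >1
  x=-2.797: |R|=1.03724 >1
So |R|<1 on (-2.7273, 0).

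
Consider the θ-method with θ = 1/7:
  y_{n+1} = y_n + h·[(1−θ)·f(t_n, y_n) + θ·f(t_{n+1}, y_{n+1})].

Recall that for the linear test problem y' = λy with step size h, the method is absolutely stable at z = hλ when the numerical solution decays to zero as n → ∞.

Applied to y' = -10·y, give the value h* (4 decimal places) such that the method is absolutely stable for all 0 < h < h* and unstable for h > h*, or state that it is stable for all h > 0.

(-2.8000,0); λ=-10 ⇒ h* = (14/5)/10 = 0.2800.

Test eqn y'=λy, z=hλ:
  y_{n+1} = y_n + z·[6/7·y_n + 1/7·y_{n+1}] ⇒ (1 − 1/7z)y_{n+1} = (1 + 6/7z)y_n
  so R(z) = (1 + 6/7z)/(1 − 1/7z).

Find x<0 with |R(x)|<1.
x=-0.41: |R|=0.6127
R=−1: 1+6/7x = −1+1/7x ⇒ -5/7x=2 ⇒ x=2/(-5/7)=-2.8000
Confirm numerically:
  x=-2.614: |R|=0.90327 <1
  x=-1.241: |R|=0.05412 <1
  x=-1.151: |R|=0.01153 <1
  x=-3.382: |R|=1.28029 >1
  x=-3.160: |R|=1.17717 >1
  x=-2.998: |R|=1.09902 >1
Stable set (-2.8000, 0).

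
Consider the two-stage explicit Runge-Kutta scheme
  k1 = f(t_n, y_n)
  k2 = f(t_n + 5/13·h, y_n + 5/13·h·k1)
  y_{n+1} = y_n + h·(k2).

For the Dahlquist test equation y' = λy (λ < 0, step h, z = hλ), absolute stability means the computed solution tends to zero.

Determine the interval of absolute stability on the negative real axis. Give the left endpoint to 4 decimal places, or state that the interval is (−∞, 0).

On y'=λy, z=hλ:
  k1=λy_n ⇒ h·k1=z·y_n;  k2=λ(1+5/13z)y_n ⇒ h·k2=z(1+5/13z)y_n
  y_{n+1}/y_n = 1 + z(1+5/13z) = 1 + z + 5/13z²
  ⇒ R(z) = 1 + z + 5/13z².

Find x<0 with |R(x)|<1.
x=-1.74: |R|=0.4245
R=1: x+5/13x²=0 ⇒ x=−13/5=-2.6000; min R=1−1/(4·5/13)=0.3500>−1
Confirm numerically:
  x=-2.367: |R|=0.78788 <1
  x=-2.038: |R|=0.55948 <1
  x=-1.858: |R|=0.46976 <1
  x=-1.835: |R|=0.46009 <1
  x=-3.154: |R|=1.67204 >1
  x=-3.051: |R|=1.52923 >1
  x=-2.741: |R|=1.14865 >1
Stable set (-2.6000, 0).

z∈(-2.6000,0).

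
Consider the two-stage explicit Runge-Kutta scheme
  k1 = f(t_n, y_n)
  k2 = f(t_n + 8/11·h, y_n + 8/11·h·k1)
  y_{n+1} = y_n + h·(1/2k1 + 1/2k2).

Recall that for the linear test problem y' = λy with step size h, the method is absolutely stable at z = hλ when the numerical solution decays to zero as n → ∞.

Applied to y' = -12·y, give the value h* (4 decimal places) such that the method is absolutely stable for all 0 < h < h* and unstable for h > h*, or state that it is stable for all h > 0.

With y'=λy (z=hλ):
  k1=λy_n ⇒ h·k1=z·y_n;  k2=λ(1+8/11z)y_n ⇒ h·k2=z(1+8/11z)y_n
  y_{n+1}/y_n = 1 + 1/2z + 1/2z(1+8/11z) = 1 + z + 4/11z²
  ⇒ R(z) = 1 + z + 4/11z².

Need |R(x)|<1, x<0.
x=-1.64: |R|=0.3380
R=1: x+4/11x²=0 ⇒ x=−11/4=-2.7500; min R=1−1/(4·4/11)=0.3125>−1
Confirm numerically:
  x=-2.003: |R|=0.45591 <1
  x=-1.669: |R|=0.34393 <1
  x=-1.662: |R|=0.34245 <1
  x=-1.295: |R|=0.31483 <1
  x=-3.119: |R|=1.41851 >1
  x=-2.948: |R|=1.21226 >1
  x=-2.885: |R|=1.14163 >1
So |R|<1 on (-2.7500, 0).

(-2.7500,0); λ=-12 ⇒ h* = (11/4)/12 = 0.2292.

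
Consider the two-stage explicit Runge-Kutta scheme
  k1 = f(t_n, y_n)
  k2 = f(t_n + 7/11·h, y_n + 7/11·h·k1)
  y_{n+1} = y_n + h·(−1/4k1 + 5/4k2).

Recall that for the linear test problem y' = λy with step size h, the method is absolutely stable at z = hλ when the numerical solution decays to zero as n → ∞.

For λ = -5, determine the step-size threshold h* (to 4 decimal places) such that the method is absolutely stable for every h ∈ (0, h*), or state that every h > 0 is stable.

Set f=λy, z=hλ:
  k1=λy_n ⇒ h·k1=z·y_n;  k2=λ(1+7/11z)y_n ⇒ h·k2=z(1+7/11z)y_n
  y_{n+1}/y_n = 1 − 1/4z + 5/4z(1+7/11z) = 1 + z + 35/44z²
  ⇒ R(z) = 1 + z + 35/44z².

Solve |R(x)|<1 on ℝ⁻.
x=-1.09: |R|=0.8551
R=1: x+35/44x²=0 ⇒ x=−44/35=-1.2571; min R=1−1/(4·35/44)=0.6857>−1
Confirm numerically:
  x=-1.146: |R|=0.89868 <1
  x=-1.040: |R|=0.82036 <1
  x=-0.955: |R|=0.77047 <1
  x=-1.692: |R|=1.58528 >1
  x=-1.638: |R|=1.49624 >1
  x=-1.449: |R|=1.22114 >1
So |R|<1 on (-1.2571, 0).

(-1.2571,0); λ=-5 ⇒ h* = (44/35)/5 = 0.2514.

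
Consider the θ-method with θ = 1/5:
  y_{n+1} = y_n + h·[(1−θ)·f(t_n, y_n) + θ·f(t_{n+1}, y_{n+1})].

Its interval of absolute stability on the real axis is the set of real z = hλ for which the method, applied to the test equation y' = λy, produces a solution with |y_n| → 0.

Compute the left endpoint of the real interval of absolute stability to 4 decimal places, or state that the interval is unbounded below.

left endpoint -3.3333.

On y'=λy, z=hλ:
  y_{n+1} = y_n + z·[4/5·y_n + 1/5·y_{n+1}] ⇒ (1 − 1/5z)y_{n+1} = (1 + 4/5z)y_n
  R(z) = (1 + 4/5z)/(1 − 1/5z).

Solve |R(x)|<1 on ℝ⁻.
x=-1.76: |R|=0.3018
R=−1: 1+4/5x = −1+1/5x ⇒ -3/5x=2 ⇒ x=2/(-3/5)=-3.3333
Confirm numerically:
  x=-3.261: |R|=0.97373 <1
  x=-3.222: |R|=0.95938 <1
  x=-2.506: |R|=0.66933 <1
  x=-3.925: |R|=1.19888 >1
  x=-3.732: |R|=1.13697 >1
  x=-3.679: |R|=1.11948 >1
Interval (-3.3333, 0).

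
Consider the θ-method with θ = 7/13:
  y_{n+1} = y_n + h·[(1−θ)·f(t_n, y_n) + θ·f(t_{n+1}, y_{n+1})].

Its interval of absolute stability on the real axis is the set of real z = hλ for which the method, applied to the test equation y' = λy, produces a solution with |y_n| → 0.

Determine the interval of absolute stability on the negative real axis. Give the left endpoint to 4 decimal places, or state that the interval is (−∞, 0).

Set f=λy, z=hλ:
  y_{n+1} = y_n + z·[6/13·y_n + 7/13·y_{n+1}] ⇒ (1 − 7/13z)y_{n+1} = (1 + 6/13z)y_n
  Hence R(z) = (1 + 6/13z)/(1 − 7/13z).

Find x<0 with |R(x)|<1.
x=-1.18: |R|=0.2785
x=-2: |R|=0.0370
x=-10: |R|=0.5663
x=-100: |R|=0.8233
θ=7/13≥1/2 ⇒ |1+6/13x|<|1−7/13x| ∀x<0 ⇒ unbounded interval.

(−∞, 0) — no finite endpoint.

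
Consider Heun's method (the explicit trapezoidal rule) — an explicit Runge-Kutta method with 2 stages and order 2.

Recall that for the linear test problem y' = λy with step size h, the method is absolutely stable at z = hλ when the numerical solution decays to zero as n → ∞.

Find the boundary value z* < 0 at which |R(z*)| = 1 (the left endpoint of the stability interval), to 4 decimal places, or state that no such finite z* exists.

Set f=λy, z=hλ:
  order 2, 2-stage ⇒ R(z)=1+z+z^2/2
  (e.g. R(-0.54)=0.60580, |R|=0.60580)

Need |R(x)|<1, x<0.
x=-0.54: |R|=0.6058
|R(-1.91)|=0.9140 |R(-1.69)|=0.7380 |R(-1.49)|=0.6200
Bisect:
  x_lo=-2.5705 |R|=1.7333  x_hi=-0.1951 |R|=0.8239
  mid=-1.38283 |R|=0.57328 →hi
  mid=-1.97667 |R|=0.97695 →hi
  mid=-2.27360 |R|=1.31102 →lo
  mid=-2.12514 |R|=1.13296 →lo
  mid=-2.05090 |R|=1.05220 →lo
  mid=-2.01379 |R|=1.01388 →lo
  mid=-1.99523 |R|=0.99524 →hi
  mid=-2.00451 |R|=1.00452 →lo
  mid=-1.99987 |R|=0.99987 →hi
  ...
  [-2.00002,-1.99987] ⇒ x*=-2.0000
Interval (-2.0000, 0).

left endpoint -2.0000.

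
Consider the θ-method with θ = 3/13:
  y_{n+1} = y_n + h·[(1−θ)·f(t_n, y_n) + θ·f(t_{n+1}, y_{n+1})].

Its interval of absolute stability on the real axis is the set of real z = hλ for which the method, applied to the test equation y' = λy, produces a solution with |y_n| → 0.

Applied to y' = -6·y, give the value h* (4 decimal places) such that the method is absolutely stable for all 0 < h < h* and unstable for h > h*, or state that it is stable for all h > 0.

(-3.7143,0); λ=-6 ⇒ h* = (26/7)/6 = 0.6190.

Test eqn y'=λy, z=hλ:
  y_{n+1} = y_n + z·[10/13·y_n + 3/13·y_{n+1}] ⇒ (1 − 3/13z)y_{n+1} = (1 + 10/13z)y_n
  so R(z) = (1 + 10/13z)/(1 − 3/13z).

Find x<0 with |R(x)|<1.
x=-0.71: |R|=0.3900
R=−1: 1+10/13x = −1+3/13x ⇒ -7/13x=2 ⇒ x=2/(-7/13)=-3.7143
Confirm numerically:
  x=-3.200: |R|=0.84071 <1
  x=-3.179: |R|=0.83374 <1
  x=-3.033: |R|=0.78420 <1
  x=-2.011: |R|=0.37356 <1
  x=-4.226: |R|=1.13950 >1
  x=-4.119: |R|=1.11172 >1
  x=-4.067: |R|=1.09797 >1
So |R|<1 on (-3.7143, 0).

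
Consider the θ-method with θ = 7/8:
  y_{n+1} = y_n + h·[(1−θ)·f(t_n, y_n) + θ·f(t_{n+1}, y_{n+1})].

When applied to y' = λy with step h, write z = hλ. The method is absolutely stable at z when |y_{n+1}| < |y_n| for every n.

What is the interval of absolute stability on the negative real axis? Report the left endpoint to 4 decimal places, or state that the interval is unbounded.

interval (−∞, 0).

With y'=λy (z=hλ):
  y_{n+1} = y_n + z·[1/8·y_n + 7/8·y_{n+1}] ⇒ (1 − 7/8z)y_{n+1} = (1 + 1/8z)y_n
  Hence R(z) = (1 + 1/8z)/(1 − 7/8z).

Need |R(x)|<1, x<0.
x=-1.64: |R|=0.3265
x=-2: |R|=0.2727
x=-10: |R|=0.0256
x=-100: |R|=0.1299
θ=7/8≥1/2 ⇒ |1+1/8x|<|1−7/8x| ∀x<0 ⇒ unbounded interval.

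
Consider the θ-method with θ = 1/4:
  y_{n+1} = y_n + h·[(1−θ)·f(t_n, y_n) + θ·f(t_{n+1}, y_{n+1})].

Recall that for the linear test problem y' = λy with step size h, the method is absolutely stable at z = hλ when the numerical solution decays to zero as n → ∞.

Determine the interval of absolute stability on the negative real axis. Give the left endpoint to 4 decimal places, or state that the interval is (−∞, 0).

(-4.0000, 0).

Test eqn y'=λy, z=hλ:
  y_{n+1} = y_n + z·[3/4·y_n + 1/4·y_{n+1}] ⇒ (1 − 1/4z)y_{n+1} = (1 + 3/4z)y_n
  ⇒ R(z) = (1 + 3/4z)/(1 − 1/4z).

Boundary: |R(x)|=1, x<0.
x=-1.1: |R|=0.1373
R=−1: 1+3/4x = −1+1/4x ⇒ -1/2x=2 ⇒ x=2/(-1/2)=-4.0000
Confirm numerically:
  x=-3.197: |R|=0.77685 <1
  x=-2.984: |R|=0.70905 <1
  x=-2.065: |R|=0.36191 <1
  x=-1.638: |R|=0.16211 <1
  x=-4.559: |R|=1.13062 >1
  x=-4.380: |R|=1.09069 >1
  x=-4.373: |R|=1.08910 >1
Interval (-4.0000, 0).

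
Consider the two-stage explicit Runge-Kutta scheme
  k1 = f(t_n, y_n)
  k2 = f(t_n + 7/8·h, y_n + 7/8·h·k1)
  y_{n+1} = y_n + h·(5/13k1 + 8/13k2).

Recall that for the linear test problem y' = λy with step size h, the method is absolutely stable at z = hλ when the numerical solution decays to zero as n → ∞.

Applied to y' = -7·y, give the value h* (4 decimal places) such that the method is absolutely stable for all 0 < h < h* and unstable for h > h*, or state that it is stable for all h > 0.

On y'=λy, z=hλ:
  k1=λy_n ⇒ h·k1=z·y_n;  k2=λ(1+7/8z)y_n ⇒ h·k2=z(1+7/8z)y_n
  y_{n+1}/y_n = 1 + 5/13z + 8/13z(1+7/8z) = 1 + z + 7/13z²
  Hence R(z) = 1 + z + 7/13z².

Need |R(x)|<1, x<0.
x=-0.68: |R|=0.5690
R=1: x+7/13x²=0 ⇒ x=−13/7=-1.8571; min R=1−1/(4·7/13)=0.5357>−1
Confirm numerically:
  x=-1.718: |R|=0.87128 <1
  x=-1.485: |R|=0.70243 <1
  x=-1.463: |R|=0.68951 <1
  x=-2.001: |R|=1.15500 >1
  x=-1.983: |R|=1.13439 >1
Stable set (-1.8571, 0).

(-1.8571,0); λ=-7 ⇒ h* = (13/7)/7 = 0.2653.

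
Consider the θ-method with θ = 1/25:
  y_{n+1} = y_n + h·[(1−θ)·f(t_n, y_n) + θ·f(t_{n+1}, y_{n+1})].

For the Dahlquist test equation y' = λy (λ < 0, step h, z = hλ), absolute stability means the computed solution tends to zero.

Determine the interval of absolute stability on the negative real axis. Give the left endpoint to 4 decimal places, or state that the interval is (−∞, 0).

(-2.1739, 0).

On y'=λy, z=hλ:
  y_{n+1} = y_n + z·[24/25·y_n + 1/25·y_{n+1}] ⇒ (1 − 1/25z)y_{n+1} = (1 + 24/25z)y_n
  R(z) = (1 + 24/25z)/(1 − 1/25z).

Need |R(x)|<1, x<0.
x=-1.51: |R|=0.4240
R=−1: 1+24/25x = −1+1/25x ⇒ -23/25x=2 ⇒ x=2/(-23/25)=-2.1739
Confirm numerically:
  x=-1.750: |R|=0.63551 <1
  x=-1.265: |R|=0.20407 <1
  x=-1.001: |R|=0.03754 <1
  x=-2.726: |R|=1.45798 >1
  x=-2.622: |R|=1.37311 >1
Interval (-2.1739, 0).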